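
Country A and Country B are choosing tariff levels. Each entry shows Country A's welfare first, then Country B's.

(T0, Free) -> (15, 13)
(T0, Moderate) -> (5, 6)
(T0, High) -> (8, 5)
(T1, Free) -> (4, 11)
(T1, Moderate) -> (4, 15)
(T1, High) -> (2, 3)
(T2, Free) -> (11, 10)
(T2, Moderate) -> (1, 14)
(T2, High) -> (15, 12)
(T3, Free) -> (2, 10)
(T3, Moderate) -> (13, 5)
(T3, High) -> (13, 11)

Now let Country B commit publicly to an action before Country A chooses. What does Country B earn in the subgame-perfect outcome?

Backward induction with Country B moving first.
- Free: Country A compares 15, 4, 11, 2 and picks T0; Country B would get 13.
- Moderate: Country A compares 5, 4, 1, 13 and picks T3; Country B would get 5.
- High: Country A compares 8, 2, 15, 13 and picks T2; Country B would get 12.
Among 13, 5, 12, the best is 13 at Free. Subgame-perfect outcome: (T0, Free) with payoffs (15, 13).

13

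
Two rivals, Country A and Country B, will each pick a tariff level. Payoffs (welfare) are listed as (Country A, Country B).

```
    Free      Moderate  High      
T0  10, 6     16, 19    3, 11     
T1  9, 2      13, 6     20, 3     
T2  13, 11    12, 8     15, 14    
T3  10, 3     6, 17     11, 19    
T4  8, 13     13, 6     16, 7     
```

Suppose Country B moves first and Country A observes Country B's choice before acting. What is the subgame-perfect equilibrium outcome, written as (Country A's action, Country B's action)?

Backward induction with Country B moving first.
- Free: Country A compares 10, 9, 13, 10, 8 and picks T2; Country B would get 11.
- Moderate: Country A compares 16, 13, 12, 6, 13 and picks T0; Country B would get 19.
- High: Country A compares 3, 20, 15, 11, 16 and picks T1; Country B would get 3.
Country B's induced payoffs are 11, 19, 3, so Country B commits to Moderate. Subgame-perfect outcome: (T0, Moderate) with payoffs (16, 19).

(T0, Moderate)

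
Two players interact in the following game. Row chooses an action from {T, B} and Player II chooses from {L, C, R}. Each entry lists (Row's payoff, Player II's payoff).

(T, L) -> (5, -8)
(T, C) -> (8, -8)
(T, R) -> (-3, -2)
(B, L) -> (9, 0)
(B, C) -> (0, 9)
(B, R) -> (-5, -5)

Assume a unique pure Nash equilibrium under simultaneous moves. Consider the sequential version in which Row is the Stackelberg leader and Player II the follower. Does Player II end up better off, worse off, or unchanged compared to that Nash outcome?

Solve by backward induction (Row leads).
- T → Player II plays R (best of -8, -8, -2); Row gets -3.
- B → Player II plays C (best of 0, 9, -5); Row gets 0.
Among -3, 0, the best is 0 at B. Subgame-perfect outcome: (B, C) with payoffs (0, 9).
Now find the simultaneous Nash equilibrium.
Row's best replies: L→B; C→T; R→T.
Player II's best replies: T→R; B→C.
Only (T, R) has each player best-responding; Nash payoffs (-3, -2).
Player II earns 9 sequentially versus -2 at the Nash outcome: better off.

better off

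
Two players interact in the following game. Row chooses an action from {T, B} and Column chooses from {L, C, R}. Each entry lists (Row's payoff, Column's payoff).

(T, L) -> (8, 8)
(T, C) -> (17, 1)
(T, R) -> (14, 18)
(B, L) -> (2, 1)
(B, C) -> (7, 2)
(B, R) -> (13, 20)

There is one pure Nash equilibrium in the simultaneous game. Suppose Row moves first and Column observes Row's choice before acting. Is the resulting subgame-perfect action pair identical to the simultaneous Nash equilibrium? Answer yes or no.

Work backward from Column's decision.
- T: Column compares 8, 1, 18 and picks R; Row would get 14.
- B: Column compares 1, 2, 20 and picks R; Row would get 13.
Maximizing over 14, 13, Row chooses T. Subgame-perfect outcome: (T, R) with payoffs (14, 18).
Now find the simultaneous Nash equilibrium.
Row's best replies: L→T; C→T; R→T.
Column's best replies: T→R; B→R.
The unique mutual best reply is (T, R), giving (14, 18).
Sequential outcome (T, R) coincides with the Nash profile (T, R).

yes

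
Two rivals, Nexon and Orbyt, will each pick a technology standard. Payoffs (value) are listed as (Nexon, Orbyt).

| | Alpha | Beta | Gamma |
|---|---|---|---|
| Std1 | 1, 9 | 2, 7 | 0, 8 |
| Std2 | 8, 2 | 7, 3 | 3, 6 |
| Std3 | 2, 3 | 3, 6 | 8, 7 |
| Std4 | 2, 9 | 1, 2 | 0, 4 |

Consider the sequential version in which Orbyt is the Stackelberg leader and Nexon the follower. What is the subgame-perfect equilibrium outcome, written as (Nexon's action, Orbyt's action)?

Nexon best-responds to each possible Orbyt move:
- Alpha → Nexon plays Std2 (best of 1, 8, 2, 2); Orbyt gets 2.
- Beta → Nexon plays Std2 (best of 2, 7, 3, 1); Orbyt gets 3.
- Gamma → Nexon plays Std3 (best of 0, 3, 8, 0); Orbyt gets 7.
Among 2, 3, 7, the best is 7 at Gamma. Subgame-perfect outcome: (Std3, Gamma) with payoffs (8, 7).

(Std3, Gamma)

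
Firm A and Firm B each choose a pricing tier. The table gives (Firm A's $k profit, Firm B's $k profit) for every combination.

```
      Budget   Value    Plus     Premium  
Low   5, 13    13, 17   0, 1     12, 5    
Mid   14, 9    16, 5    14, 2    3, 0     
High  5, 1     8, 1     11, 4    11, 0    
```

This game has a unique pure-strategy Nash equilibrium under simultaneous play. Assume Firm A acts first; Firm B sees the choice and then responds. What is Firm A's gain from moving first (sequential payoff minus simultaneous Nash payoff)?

0

Backward induction with Firm A moving first.
- Low: BR = Value, leader payoff 13.
- Mid: BR = Budget, leader payoff 14.
- High: BR = Plus, leader payoff 11.
Maximizing over 13, 14, 11, Firm A chooses Mid. Subgame-perfect outcome: (Mid, Budget) with payoffs (14, 9).
Now find the simultaneous Nash equilibrium.
Firm A's best replies: Budget→Mid; Value→Mid; Plus→Mid; Premium→Low.
Firm B's best replies: Low→Value; Mid→Budget; High→Plus.
Only (Mid, Budget) has each player best-responding; Nash payoffs (14, 9).
Firm A's commitment gain: 14 − 14 = 0.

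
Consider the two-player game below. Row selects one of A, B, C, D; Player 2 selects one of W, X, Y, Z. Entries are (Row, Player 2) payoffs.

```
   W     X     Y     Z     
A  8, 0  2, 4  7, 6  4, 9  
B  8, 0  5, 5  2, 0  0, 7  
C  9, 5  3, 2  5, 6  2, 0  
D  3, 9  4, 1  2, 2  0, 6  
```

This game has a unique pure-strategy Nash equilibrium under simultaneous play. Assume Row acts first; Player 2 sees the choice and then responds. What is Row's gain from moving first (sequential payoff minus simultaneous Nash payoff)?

1

Work backward from Player 2's decision.
- A → Player 2 plays Z (best of 0, 4, 6, 9); Row gets 4.
- B → Player 2 plays Z (best of 0, 5, 0, 7); Row gets 0.
- C → Player 2 plays Y (best of 5, 2, 6, 0); Row gets 5.
- D → Player 2 plays W (best of 9, 1, 2, 6); Row gets 3.
Row's induced payoffs are 4, 0, 5, 3, so Row commits to C. Subgame-perfect outcome: (C, Y) with payoffs (5, 6).
For the simultaneous game, intersect best replies.
Row's best replies: W→C; X→B; Y→A; Z→A.
Player 2's best replies: A→Z; B→Z; C→Y; D→W.
Only (A, Z) has each player best-responding; Nash payoffs (4, 9).
Row's commitment gain: 5 − 4 = 1.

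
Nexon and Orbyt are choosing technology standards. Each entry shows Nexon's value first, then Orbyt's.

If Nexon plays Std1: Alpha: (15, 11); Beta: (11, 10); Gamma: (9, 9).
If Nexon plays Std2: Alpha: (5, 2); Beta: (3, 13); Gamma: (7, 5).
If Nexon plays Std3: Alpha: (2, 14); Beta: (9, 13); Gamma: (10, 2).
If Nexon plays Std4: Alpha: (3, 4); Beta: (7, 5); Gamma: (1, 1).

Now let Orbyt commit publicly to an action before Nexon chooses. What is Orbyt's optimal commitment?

Alpha

Solve by backward induction (Orbyt leads).
- Alpha: Nexon compares 15, 5, 2, 3 and picks Std1; Orbyt would get 11.
- Beta: Nexon compares 11, 3, 9, 7 and picks Std1; Orbyt would get 10.
- Gamma: Nexon compares 9, 7, 10, 1 and picks Std3; Orbyt would get 2.
Orbyt's induced payoffs are 11, 10, 2, so Orbyt commits to Alpha. Subgame-perfect outcome: (Std1, Alpha) with payoffs (15, 11).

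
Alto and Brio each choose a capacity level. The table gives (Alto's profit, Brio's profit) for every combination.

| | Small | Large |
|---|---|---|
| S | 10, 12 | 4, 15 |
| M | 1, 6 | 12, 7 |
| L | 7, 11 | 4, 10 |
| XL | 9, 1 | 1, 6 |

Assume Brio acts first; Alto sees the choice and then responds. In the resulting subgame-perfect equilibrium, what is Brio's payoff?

Backward induction with Brio moving first.
- Small → Alto plays S (best of 10, 1, 7, 9); Brio gets 12.
- Large → Alto plays M (best of 4, 12, 4, 1); Brio gets 7.
Among 12, 7, the best is 12 at Small. Subgame-perfect outcome: (S, Small) with payoffs (10, 12).

12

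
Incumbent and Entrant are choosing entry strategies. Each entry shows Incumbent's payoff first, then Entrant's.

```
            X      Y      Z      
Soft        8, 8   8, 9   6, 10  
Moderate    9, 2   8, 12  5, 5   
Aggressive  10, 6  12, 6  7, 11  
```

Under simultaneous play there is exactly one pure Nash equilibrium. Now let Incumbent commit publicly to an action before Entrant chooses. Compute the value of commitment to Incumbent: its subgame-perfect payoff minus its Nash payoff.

1

Entrant best-responds to each possible Incumbent move:
- Soft → Entrant plays Z (best of 8, 9, 10); Incumbent gets 6.
- Moderate → Entrant plays Y (best of 2, 12, 5); Incumbent gets 8.
- Aggressive → Entrant plays Z (best of 6, 6, 11); Incumbent gets 7.
Incumbent's induced payoffs are 6, 8, 7, so Incumbent commits to Moderate. Subgame-perfect outcome: (Moderate, Y) with payoffs (8, 12).
Under simultaneous play:
Incumbent's best replies: X→Aggressive; Y→Aggressive; Z→Aggressive.
Entrant's best replies: Soft→Z; Moderate→Y; Aggressive→Z.
The unique mutual best reply is (Aggressive, Z), giving (7, 11).
Incumbent's commitment gain: 8 − 7 = 1.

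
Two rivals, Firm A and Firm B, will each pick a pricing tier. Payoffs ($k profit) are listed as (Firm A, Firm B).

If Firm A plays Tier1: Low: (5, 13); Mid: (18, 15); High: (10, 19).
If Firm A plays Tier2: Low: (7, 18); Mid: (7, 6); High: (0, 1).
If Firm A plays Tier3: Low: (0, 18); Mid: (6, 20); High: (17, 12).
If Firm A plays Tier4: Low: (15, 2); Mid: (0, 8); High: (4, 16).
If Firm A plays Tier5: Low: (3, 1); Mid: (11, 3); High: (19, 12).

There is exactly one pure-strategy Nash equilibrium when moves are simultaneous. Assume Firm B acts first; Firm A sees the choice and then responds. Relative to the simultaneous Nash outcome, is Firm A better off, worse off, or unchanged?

worse off

Work backward from Firm A's decision.
- Low: BR = Tier4, leader payoff 2.
- Mid: BR = Tier1, leader payoff 15.
- High: BR = Tier5, leader payoff 12.
Firm B's induced payoffs are 2, 15, 12, so Firm B commits to Mid. Subgame-perfect outcome: (Tier1, Mid) with payoffs (18, 15).
Now find the simultaneous Nash equilibrium.
Firm A's best replies: Low→Tier4; Mid→Tier1; High→Tier5.
Firm B's best replies: Tier1→High; Tier2→Low; Tier3→Mid; Tier4→High; Tier5→High.
The unique mutual best reply is (Tier5, High), giving (19, 12).
Firm A earns 18 sequentially versus 19 at the Nash outcome: worse off.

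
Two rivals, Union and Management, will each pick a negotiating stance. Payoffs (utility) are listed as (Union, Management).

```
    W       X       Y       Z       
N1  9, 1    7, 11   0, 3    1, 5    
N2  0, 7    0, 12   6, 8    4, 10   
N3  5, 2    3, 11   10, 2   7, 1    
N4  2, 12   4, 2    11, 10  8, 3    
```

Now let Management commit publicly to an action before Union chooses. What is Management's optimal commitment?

X

Solve by backward induction (Management leads).
- W: BR = N1, leader payoff 1.
- X: BR = N1, leader payoff 11.
- Y: BR = N4, leader payoff 10.
- Z: BR = N4, leader payoff 3.
Management's induced payoffs are 1, 11, 10, 3, so Management commits to X. Subgame-perfect outcome: (N1, X) with payoffs (7, 11).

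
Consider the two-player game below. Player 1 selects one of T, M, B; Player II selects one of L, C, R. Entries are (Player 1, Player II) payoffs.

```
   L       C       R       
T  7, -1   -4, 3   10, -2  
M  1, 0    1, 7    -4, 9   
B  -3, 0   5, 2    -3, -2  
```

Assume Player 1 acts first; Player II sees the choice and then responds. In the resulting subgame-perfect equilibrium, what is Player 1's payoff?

Player II best-responds to each possible Player 1 move:
- T: BR = C, leader payoff -4.
- M: BR = R, leader payoff -4.
- B: BR = C, leader payoff 5.
Player 1's induced payoffs are -4, -4, 5, so Player 1 commits to B. Subgame-perfect outcome: (B, C) with payoffs (5, 2).

5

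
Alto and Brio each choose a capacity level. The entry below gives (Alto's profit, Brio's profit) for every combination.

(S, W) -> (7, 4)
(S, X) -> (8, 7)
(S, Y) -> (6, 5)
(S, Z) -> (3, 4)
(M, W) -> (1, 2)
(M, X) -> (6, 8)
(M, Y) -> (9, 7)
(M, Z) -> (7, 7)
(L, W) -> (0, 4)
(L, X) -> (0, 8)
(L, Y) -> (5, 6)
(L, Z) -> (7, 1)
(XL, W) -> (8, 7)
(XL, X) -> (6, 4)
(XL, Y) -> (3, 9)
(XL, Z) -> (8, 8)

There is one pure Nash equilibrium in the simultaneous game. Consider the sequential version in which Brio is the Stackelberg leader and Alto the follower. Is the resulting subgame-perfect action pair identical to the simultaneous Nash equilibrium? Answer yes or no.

no

Solve by backward induction (Brio leads).
- W: Alto compares 7, 1, 0, 8 and picks XL; Brio would get 7.
- X: Alto compares 8, 6, 0, 6 and picks S; Brio would get 7.
- Y: Alto compares 6, 9, 5, 3 and picks M; Brio would get 7.
- Z: Alto compares 3, 7, 7, 8 and picks XL; Brio would get 8.
Brio's induced payoffs are 7, 7, 7, 8, so Brio commits to Z. Subgame-perfect outcome: (XL, Z) with payoffs (8, 8).
For the simultaneous game, intersect best replies.
Alto's best replies: W→XL; X→S; Y→M; Z→XL.
Brio's best replies: S→X; M→X; L→X; XL→Y.
The unique mutual best reply is (S, X), giving (8, 7).
Sequential outcome (XL, Z) differs from the Nash profile (S, X).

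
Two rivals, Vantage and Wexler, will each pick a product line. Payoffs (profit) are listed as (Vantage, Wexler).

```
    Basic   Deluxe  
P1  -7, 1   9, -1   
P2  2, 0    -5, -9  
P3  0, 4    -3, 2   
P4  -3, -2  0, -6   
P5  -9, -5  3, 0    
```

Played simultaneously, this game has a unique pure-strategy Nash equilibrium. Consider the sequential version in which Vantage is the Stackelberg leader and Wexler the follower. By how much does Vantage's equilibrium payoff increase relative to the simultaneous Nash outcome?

Backward induction with Vantage moving first.
- P1: Wexler compares 1, -1 and picks Basic; Vantage would get -7.
- P2: Wexler compares 0, -9 and picks Basic; Vantage would get 2.
- P3: Wexler compares 4, 2 and picks Basic; Vantage would get 0.
- P4: Wexler compares -2, -6 and picks Basic; Vantage would get -3.
- P5: Wexler compares -5, 0 and picks Deluxe; Vantage would get 3.
Vantage's induced payoffs are -7, 2, 0, -3, 3, so Vantage commits to P5. Subgame-perfect outcome: (P5, Deluxe) with payoffs (3, 0).
Under simultaneous play:
Vantage's best replies: Basic→P2; Deluxe→P1.
Wexler's best replies: P1→Basic; P2→Basic; P3→Basic; P4→Basic; P5→Deluxe.
Only (P2, Basic) has each player best-responding; Nash payoffs (2, 0).
Vantage's commitment gain: 3 − 2 = 1.

1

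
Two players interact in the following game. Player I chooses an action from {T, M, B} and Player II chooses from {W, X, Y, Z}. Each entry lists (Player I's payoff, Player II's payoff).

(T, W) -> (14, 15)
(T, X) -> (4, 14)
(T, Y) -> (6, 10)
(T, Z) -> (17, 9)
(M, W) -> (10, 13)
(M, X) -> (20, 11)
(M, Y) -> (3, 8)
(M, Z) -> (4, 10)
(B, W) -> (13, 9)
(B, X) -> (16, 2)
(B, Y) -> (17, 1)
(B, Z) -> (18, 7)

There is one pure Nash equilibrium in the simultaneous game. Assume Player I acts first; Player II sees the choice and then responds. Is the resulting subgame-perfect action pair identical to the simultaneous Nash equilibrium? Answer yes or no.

Solve by backward induction (Player I leads).
- T: Player II compares 15, 14, 10, 9 and picks W; Player I would get 14.
- M: Player II compares 13, 11, 8, 10 and picks W; Player I would get 10.
- B: Player II compares 9, 2, 1, 7 and picks W; Player I would get 13.
Maximizing over 14, 10, 13, Player I chooses T. Subgame-perfect outcome: (T, W) with payoffs (14, 15).
Now find the simultaneous Nash equilibrium.
Player I's best replies: W→T; X→M; Y→B; Z→B.
Player II's best replies: T→W; M→W; B→W.
Only (T, W) has each player best-responding; Nash payoffs (14, 15).
Sequential outcome (T, W) coincides with the Nash profile (T, W).

yes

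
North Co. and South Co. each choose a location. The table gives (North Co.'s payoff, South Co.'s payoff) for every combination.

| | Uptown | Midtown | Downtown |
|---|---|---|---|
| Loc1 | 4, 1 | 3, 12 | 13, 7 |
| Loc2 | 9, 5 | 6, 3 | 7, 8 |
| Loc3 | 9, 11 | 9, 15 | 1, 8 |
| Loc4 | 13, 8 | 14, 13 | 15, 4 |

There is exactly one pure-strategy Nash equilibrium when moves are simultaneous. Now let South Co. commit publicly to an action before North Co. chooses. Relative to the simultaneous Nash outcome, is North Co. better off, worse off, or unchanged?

unchanged

Work backward from North Co.'s decision.
- Uptown: BR = Loc4, leader payoff 8.
- Midtown: BR = Loc4, leader payoff 13.
- Downtown: BR = Loc4, leader payoff 4.
Maximizing over 8, 13, 4, South Co. chooses Midtown. Subgame-perfect outcome: (Loc4, Midtown) with payoffs (14, 13).
For the simultaneous game, intersect best replies.
North Co.'s best replies: Uptown→Loc4; Midtown→Loc4; Downtown→Loc4.
South Co.'s best replies: Loc1→Midtown; Loc2→Downtown; Loc3→Midtown; Loc4→Midtown.
The unique mutual best reply is (Loc4, Midtown), giving (14, 13).
North Co. earns 14 sequentially versus 14 at the Nash outcome: unchanged.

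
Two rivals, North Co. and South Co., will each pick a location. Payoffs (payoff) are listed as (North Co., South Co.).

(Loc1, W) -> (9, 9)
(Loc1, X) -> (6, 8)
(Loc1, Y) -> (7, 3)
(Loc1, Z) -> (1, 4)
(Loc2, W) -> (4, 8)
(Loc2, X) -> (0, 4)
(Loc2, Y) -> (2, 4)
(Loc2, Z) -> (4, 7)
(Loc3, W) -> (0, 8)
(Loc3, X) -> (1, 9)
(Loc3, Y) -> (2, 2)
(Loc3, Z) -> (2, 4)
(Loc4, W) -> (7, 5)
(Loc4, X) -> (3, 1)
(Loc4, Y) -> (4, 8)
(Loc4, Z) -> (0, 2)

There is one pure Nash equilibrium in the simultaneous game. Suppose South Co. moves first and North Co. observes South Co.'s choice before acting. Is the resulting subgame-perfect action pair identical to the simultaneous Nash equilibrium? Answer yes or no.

yes

Solve by backward induction (South Co. leads).
- W: North Co. compares 9, 4, 0, 7 and picks Loc1; South Co. would get 9.
- X: North Co. compares 6, 0, 1, 3 and picks Loc1; South Co. would get 8.
- Y: North Co. compares 7, 2, 2, 4 and picks Loc1; South Co. would get 3.
- Z: North Co. compares 1, 4, 2, 0 and picks Loc2; South Co. would get 7.
Among 9, 8, 3, 7, the best is 9 at W. Subgame-perfect outcome: (Loc1, W) with payoffs (9, 9).
For the simultaneous game, intersect best replies.
North Co.'s best replies: W→Loc1; X→Loc1; Y→Loc1; Z→Loc2.
South Co.'s best replies: Loc1→W; Loc2→W; Loc3→X; Loc4→Y.
Only (Loc1, W) has each player best-responding; Nash payoffs (9, 9).
Sequential outcome (Loc1, W) coincides with the Nash profile (Loc1, W).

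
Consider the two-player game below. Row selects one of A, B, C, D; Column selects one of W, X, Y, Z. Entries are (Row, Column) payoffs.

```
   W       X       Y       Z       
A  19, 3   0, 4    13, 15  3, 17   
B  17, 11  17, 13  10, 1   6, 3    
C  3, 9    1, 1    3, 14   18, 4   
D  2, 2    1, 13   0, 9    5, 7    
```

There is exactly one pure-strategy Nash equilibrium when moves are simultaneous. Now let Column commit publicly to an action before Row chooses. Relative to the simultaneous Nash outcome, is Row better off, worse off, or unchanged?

Solve by backward induction (Column leads).
- W → Row plays A (best of 19, 17, 3, 2); Column gets 3.
- X → Row plays B (best of 0, 17, 1, 1); Column gets 13.
- Y → Row plays A (best of 13, 10, 3, 0); Column gets 15.
- Z → Row plays C (best of 3, 6, 18, 5); Column gets 4.
Column's induced payoffs are 3, 13, 15, 4, so Column commits to Y. Subgame-perfect outcome: (A, Y) with payoffs (13, 15).
Now find the simultaneous Nash equilibrium.
Row's best replies: W→A; X→B; Y→A; Z→C.
Column's best replies: A→Z; B→X; C→Y; D→X.
The unique mutual best reply is (B, X), giving (17, 13).
Row earns 13 sequentially versus 17 at the Nash outcome: worse off.

worse off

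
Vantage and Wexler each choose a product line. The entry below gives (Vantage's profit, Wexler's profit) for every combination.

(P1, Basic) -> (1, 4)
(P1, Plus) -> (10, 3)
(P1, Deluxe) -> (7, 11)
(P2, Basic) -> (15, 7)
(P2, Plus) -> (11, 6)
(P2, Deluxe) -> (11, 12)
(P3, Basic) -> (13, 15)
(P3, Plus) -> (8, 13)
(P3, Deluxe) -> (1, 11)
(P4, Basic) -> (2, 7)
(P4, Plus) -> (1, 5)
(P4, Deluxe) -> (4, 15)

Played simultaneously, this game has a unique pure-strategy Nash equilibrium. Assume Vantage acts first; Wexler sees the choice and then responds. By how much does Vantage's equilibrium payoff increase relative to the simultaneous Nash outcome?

Work backward from Wexler's decision.
- P1 → Wexler plays Deluxe (best of 4, 3, 11); Vantage gets 7.
- P2 → Wexler plays Deluxe (best of 7, 6, 12); Vantage gets 11.
- P3 → Wexler plays Basic (best of 15, 13, 11); Vantage gets 13.
- P4 → Wexler plays Deluxe (best of 7, 5, 15); Vantage gets 4.
Among 7, 11, 13, 4, the best is 13 at P3. Subgame-perfect outcome: (P3, Basic) with payoffs (13, 15).
For the simultaneous game, intersect best replies.
Vantage's best replies: Basic→P2; Plus→P2; Deluxe→P2.
Wexler's best replies: P1→Deluxe; P2→Deluxe; P3→Basic; P4→Deluxe.
The unique mutual best reply is (P2, Deluxe), giving (11, 12).
Vantage's commitment gain: 13 − 11 = 2.

2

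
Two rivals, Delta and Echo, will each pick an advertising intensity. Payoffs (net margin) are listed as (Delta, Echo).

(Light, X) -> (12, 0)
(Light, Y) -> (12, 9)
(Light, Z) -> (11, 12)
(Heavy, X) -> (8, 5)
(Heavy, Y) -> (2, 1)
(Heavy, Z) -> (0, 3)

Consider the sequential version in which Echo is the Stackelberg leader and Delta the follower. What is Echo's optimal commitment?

Z

Backward induction with Echo moving first.
- X: BR = Light, leader payoff 0.
- Y: BR = Light, leader payoff 9.
- Z: BR = Light, leader payoff 12.
Among 0, 9, 12, the best is 12 at Z. Subgame-perfect outcome: (Light, Z) with payoffs (11, 12).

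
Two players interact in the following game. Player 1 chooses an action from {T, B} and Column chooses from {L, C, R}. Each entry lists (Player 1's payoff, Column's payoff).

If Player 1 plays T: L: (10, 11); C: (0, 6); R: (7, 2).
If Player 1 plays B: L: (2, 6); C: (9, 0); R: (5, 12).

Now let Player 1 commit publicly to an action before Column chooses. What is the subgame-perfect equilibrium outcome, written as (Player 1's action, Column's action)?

Column best-responds to each possible Player 1 move:
- T: Column compares 11, 6, 2 and picks L; Player 1 would get 10.
- B: Column compares 6, 0, 12 and picks R; Player 1 would get 5.
Player 1's induced payoffs are 10, 5, so Player 1 commits to T. Subgame-perfect outcome: (T, L) with payoffs (10, 11).

(T, L)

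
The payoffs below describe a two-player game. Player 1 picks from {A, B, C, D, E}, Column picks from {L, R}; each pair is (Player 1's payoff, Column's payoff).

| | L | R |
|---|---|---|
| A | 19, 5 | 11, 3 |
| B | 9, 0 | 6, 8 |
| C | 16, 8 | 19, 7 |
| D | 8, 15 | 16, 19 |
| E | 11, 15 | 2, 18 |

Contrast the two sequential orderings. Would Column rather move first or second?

If Player 1 leads: Column's best replies are A→L, B→R, C→L, D→R, E→R; Player 1's induced payoffs 19, 6, 16, 16, 2; outcome (A, L), payoffs (19, 5).
If Column leads: Player 1's best replies are L→A, R→C; Column's induced payoffs 5, 7; outcome (C, R), payoffs (19, 7).
Column gets 7 moving first and 5 moving second, so Column prefers to move first.

first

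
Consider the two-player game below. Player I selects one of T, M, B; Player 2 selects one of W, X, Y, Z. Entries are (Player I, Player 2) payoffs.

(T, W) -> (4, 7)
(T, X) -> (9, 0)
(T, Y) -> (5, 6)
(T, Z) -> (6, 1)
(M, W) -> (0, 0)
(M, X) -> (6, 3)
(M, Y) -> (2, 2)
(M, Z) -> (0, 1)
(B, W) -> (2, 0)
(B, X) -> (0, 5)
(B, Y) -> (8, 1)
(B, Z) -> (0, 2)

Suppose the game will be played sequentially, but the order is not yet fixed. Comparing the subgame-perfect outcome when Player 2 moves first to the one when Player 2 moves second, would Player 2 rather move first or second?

If Player I leads: Player 2's best replies are T→W, M→X, B→X; Player I's induced payoffs 4, 6, 0; outcome (M, X), payoffs (6, 3).
If Player 2 leads: Player I's best replies are W→T, X→T, Y→B, Z→T; Player 2's induced payoffs 7, 0, 1, 1; outcome (T, W), payoffs (4, 7).
Player 2 gets 7 moving first and 3 moving second, so Player 2 prefers to move first.

first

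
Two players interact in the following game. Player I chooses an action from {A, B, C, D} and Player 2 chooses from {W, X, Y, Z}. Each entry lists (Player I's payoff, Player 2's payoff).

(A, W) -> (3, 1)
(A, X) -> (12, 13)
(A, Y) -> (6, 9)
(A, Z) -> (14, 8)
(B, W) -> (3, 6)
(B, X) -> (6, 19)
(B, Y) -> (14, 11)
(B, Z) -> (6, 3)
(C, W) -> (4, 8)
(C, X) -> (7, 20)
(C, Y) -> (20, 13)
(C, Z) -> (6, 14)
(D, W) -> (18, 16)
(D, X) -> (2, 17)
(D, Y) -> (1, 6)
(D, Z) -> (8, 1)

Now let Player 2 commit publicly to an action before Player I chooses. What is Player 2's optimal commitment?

W

Solve by backward induction (Player 2 leads).
- W: Player I compares 3, 3, 4, 18 and picks D; Player 2 would get 16.
- X: Player I compares 12, 6, 7, 2 and picks A; Player 2 would get 13.
- Y: Player I compares 6, 14, 20, 1 and picks C; Player 2 would get 13.
- Z: Player I compares 14, 6, 6, 8 and picks A; Player 2 would get 8.
Player 2's induced payoffs are 16, 13, 13, 8, so Player 2 commits to W. Subgame-perfect outcome: (D, W) with payoffs (18, 16).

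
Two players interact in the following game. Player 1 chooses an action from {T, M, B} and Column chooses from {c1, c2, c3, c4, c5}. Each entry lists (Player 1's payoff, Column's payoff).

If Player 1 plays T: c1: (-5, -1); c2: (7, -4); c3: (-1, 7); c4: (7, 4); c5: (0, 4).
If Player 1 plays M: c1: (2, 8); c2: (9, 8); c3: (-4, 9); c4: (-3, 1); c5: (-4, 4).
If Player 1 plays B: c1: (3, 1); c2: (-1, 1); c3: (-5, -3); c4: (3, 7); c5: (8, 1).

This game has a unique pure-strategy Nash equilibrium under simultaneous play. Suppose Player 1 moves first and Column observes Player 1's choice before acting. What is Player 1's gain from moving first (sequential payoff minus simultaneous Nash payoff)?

4

Work backward from Column's decision.
- T → Column plays c3 (best of -1, -4, 7, 4, 4); Player 1 gets -1.
- M → Column plays c3 (best of 8, 8, 9, 1, 4); Player 1 gets -4.
- B → Column plays c4 (best of 1, 1, -3, 7, 1); Player 1 gets 3.
Player 1's induced payoffs are -1, -4, 3, so Player 1 commits to B. Subgame-perfect outcome: (B, c4) with payoffs (3, 7).
For the simultaneous game, intersect best replies.
Player 1's best replies: c1→B; c2→M; c3→T; c4→T; c5→B.
Column's best replies: T→c3; M→c3; B→c4.
The unique mutual best reply is (T, c3), giving (-1, 7).
Player 1's commitment gain: 3 − -1 = 4.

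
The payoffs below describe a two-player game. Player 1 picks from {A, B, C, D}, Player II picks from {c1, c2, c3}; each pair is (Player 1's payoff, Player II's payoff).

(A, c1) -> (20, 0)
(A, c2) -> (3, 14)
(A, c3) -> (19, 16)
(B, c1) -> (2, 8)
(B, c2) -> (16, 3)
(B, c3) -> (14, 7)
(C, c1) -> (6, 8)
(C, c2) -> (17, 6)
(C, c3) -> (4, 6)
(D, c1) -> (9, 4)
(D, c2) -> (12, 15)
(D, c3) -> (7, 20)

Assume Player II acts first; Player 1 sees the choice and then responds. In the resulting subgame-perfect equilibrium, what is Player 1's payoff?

Player 1 best-responds to each possible Player II move:
- c1: Player 1 compares 20, 2, 6, 9 and picks A; Player II would get 0.
- c2: Player 1 compares 3, 16, 17, 12 and picks C; Player II would get 6.
- c3: Player 1 compares 19, 14, 4, 7 and picks A; Player II would get 16.
Among 0, 6, 16, the best is 16 at c3. Subgame-perfect outcome: (A, c3) with payoffs (19, 16).

19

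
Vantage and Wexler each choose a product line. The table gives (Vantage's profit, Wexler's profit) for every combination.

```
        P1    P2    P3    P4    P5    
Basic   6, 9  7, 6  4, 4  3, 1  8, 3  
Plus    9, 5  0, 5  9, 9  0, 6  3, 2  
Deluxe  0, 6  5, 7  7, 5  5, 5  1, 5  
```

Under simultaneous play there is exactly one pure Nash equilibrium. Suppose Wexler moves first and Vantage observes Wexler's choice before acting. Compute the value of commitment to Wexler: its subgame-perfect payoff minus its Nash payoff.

0

Backward induction with Wexler moving first.
- P1: Vantage compares 6, 9, 0 and picks Plus; Wexler would get 5.
- P2: Vantage compares 7, 0, 5 and picks Basic; Wexler would get 6.
- P3: Vantage compares 4, 9, 7 and picks Plus; Wexler would get 9.
- P4: Vantage compares 3, 0, 5 and picks Deluxe; Wexler would get 5.
- P5: Vantage compares 8, 3, 1 and picks Basic; Wexler would get 3.
Maximizing over 5, 6, 9, 5, 3, Wexler chooses P3. Subgame-perfect outcome: (Plus, P3) with payoffs (9, 9).
For the simultaneous game, intersect best replies.
Vantage's best replies: P1→Plus; P2→Basic; P3→Plus; P4→Deluxe; P5→Basic.
Wexler's best replies: Basic→P1; Plus→P3; Deluxe→P2.
Only (Plus, P3) has each player best-responding; Nash payoffs (9, 9).
Wexler's commitment gain: 9 − 9 = 0.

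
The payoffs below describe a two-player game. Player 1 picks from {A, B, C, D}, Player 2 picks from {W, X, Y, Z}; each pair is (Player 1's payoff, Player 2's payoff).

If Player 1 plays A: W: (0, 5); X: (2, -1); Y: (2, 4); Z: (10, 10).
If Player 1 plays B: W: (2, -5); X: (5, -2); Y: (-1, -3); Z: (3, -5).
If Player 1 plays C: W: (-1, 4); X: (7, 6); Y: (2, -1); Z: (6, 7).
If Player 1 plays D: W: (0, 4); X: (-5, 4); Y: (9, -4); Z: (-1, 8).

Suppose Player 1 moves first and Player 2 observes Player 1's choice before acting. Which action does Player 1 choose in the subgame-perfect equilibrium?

Solve by backward induction (Player 1 leads).
- A: BR = Z, leader payoff 10.
- B: BR = X, leader payoff 5.
- C: BR = Z, leader payoff 6.
- D: BR = Z, leader payoff -1.
Among 10, 5, 6, -1, the best is 10 at A. Subgame-perfect outcome: (A, Z) with payoffs (10, 10).

A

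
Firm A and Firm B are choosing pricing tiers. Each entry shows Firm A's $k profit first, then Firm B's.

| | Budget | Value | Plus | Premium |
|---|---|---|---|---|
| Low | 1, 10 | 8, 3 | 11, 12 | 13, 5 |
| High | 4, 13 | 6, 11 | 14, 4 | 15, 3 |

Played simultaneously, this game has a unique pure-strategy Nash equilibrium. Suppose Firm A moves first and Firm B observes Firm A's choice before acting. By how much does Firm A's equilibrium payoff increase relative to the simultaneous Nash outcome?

7

Backward induction with Firm A moving first.
- Low: BR = Plus, leader payoff 11.
- High: BR = Budget, leader payoff 4.
Maximizing over 11, 4, Firm A chooses Low. Subgame-perfect outcome: (Low, Plus) with payoffs (11, 12).
Now find the simultaneous Nash equilibrium.
Firm A's best replies: Budget→High; Value→Low; Plus→High; Premium→High.
Firm B's best replies: Low→Plus; High→Budget.
Only (High, Budget) has each player best-responding; Nash payoffs (4, 13).
Firm A's commitment gain: 11 − 4 = 7.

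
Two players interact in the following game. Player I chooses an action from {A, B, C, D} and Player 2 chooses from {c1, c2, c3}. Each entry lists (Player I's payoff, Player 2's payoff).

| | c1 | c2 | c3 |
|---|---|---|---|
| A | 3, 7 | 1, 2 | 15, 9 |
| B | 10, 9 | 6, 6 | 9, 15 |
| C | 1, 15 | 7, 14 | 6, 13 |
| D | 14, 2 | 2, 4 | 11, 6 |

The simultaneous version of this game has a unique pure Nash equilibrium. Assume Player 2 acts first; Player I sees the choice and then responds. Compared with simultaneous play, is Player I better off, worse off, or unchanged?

Work backward from Player I's decision.
- c1 → Player I plays D (best of 3, 10, 1, 14); Player 2 gets 2.
- c2 → Player I plays C (best of 1, 6, 7, 2); Player 2 gets 14.
- c3 → Player I plays A (best of 15, 9, 6, 11); Player 2 gets 9.
Player 2's induced payoffs are 2, 14, 9, so Player 2 commits to c2. Subgame-perfect outcome: (C, c2) with payoffs (7, 14).
Now find the simultaneous Nash equilibrium.
Player I's best replies: c1→D; c2→C; c3→A.
Player 2's best replies: A→c3; B→c3; C→c1; D→c3.
The unique mutual best reply is (A, c3), giving (15, 9).
Player I earns 7 sequentially versus 15 at the Nash outcome: worse off.

worse off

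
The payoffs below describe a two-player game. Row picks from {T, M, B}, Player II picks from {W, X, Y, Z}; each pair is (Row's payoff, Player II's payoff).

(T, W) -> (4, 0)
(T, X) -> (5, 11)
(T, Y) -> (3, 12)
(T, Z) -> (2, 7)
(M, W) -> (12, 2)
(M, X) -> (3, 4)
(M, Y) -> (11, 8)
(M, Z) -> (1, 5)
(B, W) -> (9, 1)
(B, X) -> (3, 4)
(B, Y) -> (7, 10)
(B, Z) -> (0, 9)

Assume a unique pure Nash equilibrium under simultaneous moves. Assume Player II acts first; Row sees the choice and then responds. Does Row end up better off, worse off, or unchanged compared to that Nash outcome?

Row best-responds to each possible Player II move:
- W: BR = M, leader payoff 2.
- X: BR = T, leader payoff 11.
- Y: BR = M, leader payoff 8.
- Z: BR = T, leader payoff 7.
Maximizing over 2, 11, 8, 7, Player II chooses X. Subgame-perfect outcome: (T, X) with payoffs (5, 11).
Under simultaneous play:
Row's best replies: W→M; X→T; Y→M; Z→T.
Player II's best replies: T→Y; M→Y; B→Y.
Only (M, Y) has each player best-responding; Nash payoffs (11, 8).
Row earns 5 sequentially versus 11 at the Nash outcome: worse off.

worse off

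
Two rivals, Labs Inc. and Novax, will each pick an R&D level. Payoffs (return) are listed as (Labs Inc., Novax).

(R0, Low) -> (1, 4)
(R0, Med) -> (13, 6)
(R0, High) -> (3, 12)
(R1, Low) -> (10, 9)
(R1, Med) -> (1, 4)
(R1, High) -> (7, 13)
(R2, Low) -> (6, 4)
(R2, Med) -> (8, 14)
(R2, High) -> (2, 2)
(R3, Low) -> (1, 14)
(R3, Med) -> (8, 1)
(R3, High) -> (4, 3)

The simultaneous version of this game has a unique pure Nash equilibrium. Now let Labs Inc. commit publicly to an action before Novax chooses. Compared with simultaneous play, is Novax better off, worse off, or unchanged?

Backward induction with Labs Inc. moving first.
- R0 → Novax plays High (best of 4, 6, 12); Labs Inc. gets 3.
- R1 → Novax plays High (best of 9, 4, 13); Labs Inc. gets 7.
- R2 → Novax plays Med (best of 4, 14, 2); Labs Inc. gets 8.
- R3 → Novax plays Low (best of 14, 1, 3); Labs Inc. gets 1.
Among 3, 7, 8, 1, the best is 8 at R2. Subgame-perfect outcome: (R2, Med) with payoffs (8, 14).
Now find the simultaneous Nash equilibrium.
Labs Inc.'s best replies: Low→R1; Med→R0; High→R1.
Novax's best replies: R0→High; R1→High; R2→Med; R3→Low.
Only (R1, High) has each player best-responding; Nash payoffs (7, 13).
Novax earns 14 sequentially versus 13 at the Nash outcome: better off.

better off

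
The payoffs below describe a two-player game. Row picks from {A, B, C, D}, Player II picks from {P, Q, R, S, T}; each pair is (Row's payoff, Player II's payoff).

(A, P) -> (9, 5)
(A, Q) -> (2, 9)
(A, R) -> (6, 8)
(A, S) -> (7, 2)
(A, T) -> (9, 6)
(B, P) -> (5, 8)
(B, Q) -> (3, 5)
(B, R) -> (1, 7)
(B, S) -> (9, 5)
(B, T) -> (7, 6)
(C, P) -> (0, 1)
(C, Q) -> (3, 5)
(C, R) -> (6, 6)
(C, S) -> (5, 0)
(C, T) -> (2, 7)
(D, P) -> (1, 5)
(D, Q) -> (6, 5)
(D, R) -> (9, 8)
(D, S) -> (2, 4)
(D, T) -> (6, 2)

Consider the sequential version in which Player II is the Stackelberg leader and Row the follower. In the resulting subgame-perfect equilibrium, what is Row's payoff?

Work backward from Row's decision.
- P: BR = A, leader payoff 5.
- Q: BR = D, leader payoff 5.
- R: BR = D, leader payoff 8.
- S: BR = B, leader payoff 5.
- T: BR = A, leader payoff 6.
Maximizing over 5, 5, 8, 5, 6, Player II chooses R. Subgame-perfect outcome: (D, R) with payoffs (9, 8).

9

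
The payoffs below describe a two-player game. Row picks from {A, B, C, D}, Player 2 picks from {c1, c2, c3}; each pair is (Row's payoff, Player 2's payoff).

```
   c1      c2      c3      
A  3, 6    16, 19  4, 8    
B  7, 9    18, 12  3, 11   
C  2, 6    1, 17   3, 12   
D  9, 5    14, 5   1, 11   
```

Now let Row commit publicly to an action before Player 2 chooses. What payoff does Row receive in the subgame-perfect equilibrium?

18

Solve by backward induction (Row leads).
- A: Player 2 compares 6, 19, 8 and picks c2; Row would get 16.
- B: Player 2 compares 9, 12, 11 and picks c2; Row would get 18.
- C: Player 2 compares 6, 17, 12 and picks c2; Row would get 1.
- D: Player 2 compares 5, 5, 11 and picks c3; Row would get 1.
Among 16, 18, 1, 1, the best is 18 at B. Subgame-perfect outcome: (B, c2) with payoffs (18, 12).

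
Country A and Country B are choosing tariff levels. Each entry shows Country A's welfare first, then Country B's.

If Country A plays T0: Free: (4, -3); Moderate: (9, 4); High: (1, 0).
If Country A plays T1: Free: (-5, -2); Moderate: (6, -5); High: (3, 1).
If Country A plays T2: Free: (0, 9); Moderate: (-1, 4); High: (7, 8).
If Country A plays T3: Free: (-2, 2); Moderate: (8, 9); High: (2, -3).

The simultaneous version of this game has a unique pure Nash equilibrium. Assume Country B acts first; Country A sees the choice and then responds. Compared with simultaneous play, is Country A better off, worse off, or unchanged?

worse off

Solve by backward induction (Country B leads).
- Free: BR = T0, leader payoff -3.
- Moderate: BR = T0, leader payoff 4.
- High: BR = T2, leader payoff 8.
Maximizing over -3, 4, 8, Country B chooses High. Subgame-perfect outcome: (T2, High) with payoffs (7, 8).
Now find the simultaneous Nash equilibrium.
Country A's best replies: Free→T0; Moderate→T0; High→T2.
Country B's best replies: T0→Moderate; T1→High; T2→Free; T3→Moderate.
Only (T0, Moderate) has each player best-responding; Nash payoffs (9, 4).
Country A earns 7 sequentially versus 9 at the Nash outcome: worse off.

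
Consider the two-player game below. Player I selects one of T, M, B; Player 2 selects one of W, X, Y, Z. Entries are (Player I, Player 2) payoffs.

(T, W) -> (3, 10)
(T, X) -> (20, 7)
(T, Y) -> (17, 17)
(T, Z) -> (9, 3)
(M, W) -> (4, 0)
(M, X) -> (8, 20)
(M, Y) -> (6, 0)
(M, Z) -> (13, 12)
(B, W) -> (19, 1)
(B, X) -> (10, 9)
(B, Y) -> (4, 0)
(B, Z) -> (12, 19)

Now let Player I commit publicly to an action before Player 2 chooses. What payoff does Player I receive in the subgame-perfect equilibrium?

Backward induction with Player I moving first.
- T: BR = Y, leader payoff 17.
- M: BR = X, leader payoff 8.
- B: BR = Z, leader payoff 12.
Among 17, 8, 12, the best is 17 at T. Subgame-perfect outcome: (T, Y) with payoffs (17, 17).

17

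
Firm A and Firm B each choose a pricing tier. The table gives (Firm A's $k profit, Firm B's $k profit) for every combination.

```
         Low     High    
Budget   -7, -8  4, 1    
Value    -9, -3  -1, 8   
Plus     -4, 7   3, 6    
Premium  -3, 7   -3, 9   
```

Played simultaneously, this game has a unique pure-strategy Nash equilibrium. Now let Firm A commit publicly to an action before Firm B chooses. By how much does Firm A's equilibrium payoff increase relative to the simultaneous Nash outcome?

0

Firm B best-responds to each possible Firm A move:
- Budget: BR = High, leader payoff 4.
- Value: BR = High, leader payoff -1.
- Plus: BR = Low, leader payoff -4.
- Premium: BR = High, leader payoff -3.
Among 4, -1, -4, -3, the best is 4 at Budget. Subgame-perfect outcome: (Budget, High) with payoffs (4, 1).
Under simultaneous play:
Firm A's best replies: Low→Premium; High→Budget.
Firm B's best replies: Budget→High; Value→High; Plus→Low; Premium→High.
The unique mutual best reply is (Budget, High), giving (4, 1).
Firm A's commitment gain: 4 − 4 = 0.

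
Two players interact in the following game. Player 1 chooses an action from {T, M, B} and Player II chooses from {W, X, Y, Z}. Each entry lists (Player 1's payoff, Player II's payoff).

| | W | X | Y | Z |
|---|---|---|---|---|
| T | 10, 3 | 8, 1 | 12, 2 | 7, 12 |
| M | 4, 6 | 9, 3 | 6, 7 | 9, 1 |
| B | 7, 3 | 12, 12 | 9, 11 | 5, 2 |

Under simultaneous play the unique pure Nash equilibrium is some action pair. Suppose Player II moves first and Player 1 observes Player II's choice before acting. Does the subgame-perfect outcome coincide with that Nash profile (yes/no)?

yes

Backward induction with Player II moving first.
- W: Player 1 compares 10, 4, 7 and picks T; Player II would get 3.
- X: Player 1 compares 8, 9, 12 and picks B; Player II would get 12.
- Y: Player 1 compares 12, 6, 9 and picks T; Player II would get 2.
- Z: Player 1 compares 7, 9, 5 and picks M; Player II would get 1.
Maximizing over 3, 12, 2, 1, Player II chooses X. Subgame-perfect outcome: (B, X) with payoffs (12, 12).
Under simultaneous play:
Player 1's best replies: W→T; X→B; Y→T; Z→M.
Player II's best replies: T→Z; M→Y; B→X.
Only (B, X) has each player best-responding; Nash payoffs (12, 12).
Sequential outcome (B, X) coincides with the Nash profile (B, X).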